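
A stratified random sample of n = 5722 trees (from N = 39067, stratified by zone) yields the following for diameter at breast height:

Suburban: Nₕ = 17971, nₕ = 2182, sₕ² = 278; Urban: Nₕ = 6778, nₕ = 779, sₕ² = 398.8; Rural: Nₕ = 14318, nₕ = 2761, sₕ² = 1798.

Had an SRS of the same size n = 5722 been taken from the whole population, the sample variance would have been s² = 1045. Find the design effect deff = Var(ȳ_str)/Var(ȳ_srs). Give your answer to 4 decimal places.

0.6924

Var(ȳ_str) = Σ Wₕ²(1−fₕ)sₕ²/nₕ with Wₕ = Nₕ/39067:
  Suburban: (17971/39067)²·(1−2182/17971)·278/2182 = 0.023686276
  Urban: (6778/39067)²·(1−779/6778)·398.8/779 = 0.013638858
  Rural: (14318/39067)²·(1−2761/14318)·1798/2761 = 0.070604215
  → Var(ȳ_str) = 0.10792935.
Var(ȳ_srs) = (1 − 5722/39067)·1045/5722 = 0.15587953.
deff = 0.10792935 / 0.15587953 = 0.6924.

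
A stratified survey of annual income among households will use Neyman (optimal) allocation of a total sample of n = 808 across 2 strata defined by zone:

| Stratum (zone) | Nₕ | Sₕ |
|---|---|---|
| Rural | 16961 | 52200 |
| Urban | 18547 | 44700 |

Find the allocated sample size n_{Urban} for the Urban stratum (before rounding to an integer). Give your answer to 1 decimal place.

Neyman allocation: nₕ = n·NₕSₕ / Σⱼ NⱼSⱼ.
Σ NⱼSⱼ = 16961·52200 + 18547·44700 = 1.7144151 × 10^9.
n_{Urban} = 808·18547·44700 / (1.7144151 × 10^9) = 390.7.

390.7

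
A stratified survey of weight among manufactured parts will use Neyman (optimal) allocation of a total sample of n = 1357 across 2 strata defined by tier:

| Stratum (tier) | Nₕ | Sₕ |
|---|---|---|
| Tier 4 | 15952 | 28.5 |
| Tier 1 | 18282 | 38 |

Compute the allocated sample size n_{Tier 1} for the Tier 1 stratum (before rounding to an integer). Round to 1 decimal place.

820.2

Neyman allocation: nₕ = n·NₕSₕ / Σⱼ NⱼSⱼ.
Σ NⱼSⱼ = 15952·28.5 + 18282·38 = 1.149348 × 10^6.
n_{Tier 1} = 1357·18282·38 / (1.149348 × 10^6) = 820.2.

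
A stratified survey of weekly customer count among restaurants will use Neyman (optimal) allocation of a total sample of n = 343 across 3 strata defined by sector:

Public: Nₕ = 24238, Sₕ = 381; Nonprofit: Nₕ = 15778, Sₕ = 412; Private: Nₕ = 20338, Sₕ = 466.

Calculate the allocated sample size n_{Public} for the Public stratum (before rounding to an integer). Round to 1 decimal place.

125.6

Neyman allocation: nₕ = n·NₕSₕ / Σⱼ NⱼSⱼ.
Σ NⱼSⱼ = 24238·381 + 15778·412 + 20338·466 = 2.5212722 × 10^7.
n_{Public} = 343·24238·381 / (2.5212722 × 10^7) = 125.6.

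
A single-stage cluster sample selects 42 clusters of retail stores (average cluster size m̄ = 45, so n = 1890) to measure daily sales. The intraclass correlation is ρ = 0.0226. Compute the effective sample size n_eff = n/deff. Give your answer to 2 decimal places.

deff = 1 + (45 − 1)·0.0226 = 1 + 0.9944 = 1.9944.
n_eff = 1890 / 1.9944 = 947.65.

947.65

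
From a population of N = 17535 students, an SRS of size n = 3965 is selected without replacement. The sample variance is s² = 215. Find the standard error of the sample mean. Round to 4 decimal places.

0.2048

Under SRS without replacement, Var(ȳ) = (1 − f)·s²/n with f = n/N = 3965/17535 = 0.22611919.
Var(ȳ) = (1 − 0.22611919)·215/3965 = 0.77388081·0.054224464 = 0.041963272.
SE(ȳ) = √(0.041963272) = 0.2048.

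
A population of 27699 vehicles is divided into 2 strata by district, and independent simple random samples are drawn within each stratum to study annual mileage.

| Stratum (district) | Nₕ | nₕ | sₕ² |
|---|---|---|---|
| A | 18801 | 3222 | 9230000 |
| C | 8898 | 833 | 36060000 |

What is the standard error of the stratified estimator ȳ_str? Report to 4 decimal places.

71.7122

Var(ȳ_str) = Σₕ Wₕ²(1 − fₕ)sₕ²/nₕ with Wₕ = Nₕ/N, N = 27699.
A: Wₕ = 0.67876097; term = 0.67876097²·(1 − 0.17137386)·9230000/3222 = 1093.6252.
C: Wₕ = 0.32123903; term = 0.32123903²·(1 − 0.09361654)·36060000/833 = 4049.0143.
Sum = 5142.6395.
SE = √(5142.6395) = 71.7122.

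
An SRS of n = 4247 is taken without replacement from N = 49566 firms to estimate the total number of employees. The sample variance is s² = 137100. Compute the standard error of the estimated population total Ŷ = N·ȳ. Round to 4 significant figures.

269300

Var(Ŷ) = N²·Var(ȳ) = N²·(1 − n/N)·s²/n.
f = 4247/49566 = 0.08568373; Var(ȳ) = 0.91431627·137100/4247 = 29.515602.
Var(Ŷ) = 49566² · 29.515602 = 7.2513587 × 10^10.
SE(Ŷ) = √(7.2513587 × 10^10) = 269300.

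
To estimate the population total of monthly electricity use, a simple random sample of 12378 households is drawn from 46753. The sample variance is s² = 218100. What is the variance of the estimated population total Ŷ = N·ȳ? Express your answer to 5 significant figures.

Var(Ŷ) = N²·Var(ȳ) = N²·(1 − n/N)·s²/n.
f = 12378/46753 = 0.26475306; Var(ȳ) = 0.73524694·218100/12378 = 12.95503.
Var(Ŷ) = 46753² · 12.95503 = 2.8317662 × 10^10.

2.8318 × 10^10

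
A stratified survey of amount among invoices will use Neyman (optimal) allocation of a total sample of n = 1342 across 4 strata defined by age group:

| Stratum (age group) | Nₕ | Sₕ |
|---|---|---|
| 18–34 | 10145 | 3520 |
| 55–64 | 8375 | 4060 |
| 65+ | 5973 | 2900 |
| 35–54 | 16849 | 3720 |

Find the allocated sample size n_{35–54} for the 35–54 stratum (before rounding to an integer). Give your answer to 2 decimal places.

561.84

Neyman allocation: nₕ = n·NₕSₕ / Σⱼ NⱼSⱼ.
Σ NⱼSⱼ = 10145·3520 + 8375·4060 + 5973·2900 + 16849·3720 = 1.4971288 × 10^8.
n_{35–54} = 1342·16849·3720 / (1.4971288 × 10^8) = 561.84.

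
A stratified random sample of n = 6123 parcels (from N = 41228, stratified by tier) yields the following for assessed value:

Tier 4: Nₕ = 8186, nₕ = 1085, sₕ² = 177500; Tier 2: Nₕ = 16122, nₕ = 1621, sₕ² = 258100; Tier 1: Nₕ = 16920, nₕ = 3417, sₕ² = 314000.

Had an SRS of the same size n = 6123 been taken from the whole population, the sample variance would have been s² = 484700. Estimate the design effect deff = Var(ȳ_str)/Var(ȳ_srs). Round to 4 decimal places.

Var(ȳ_str) = Σ Wₕ²(1−fₕ)sₕ²/nₕ with Wₕ = Nₕ/41228:
  Tier 4: (8186/41228)²·(1−1085/8186)·177500/1085 = 5.5946811
  Tier 2: (16122/41228)²·(1−1621/16122)·258100/1621 = 21.899658
  Tier 1: (16920/41228)²·(1−3417/16920)·314000/3417 = 12.351815
  → Var(ȳ_str) = 39.846154.
Var(ȳ_srs) = (1 − 6123/41228)·484700/6123 = 67.403969.
deff = 39.846154 / 67.403969 = 0.5912.

0.5912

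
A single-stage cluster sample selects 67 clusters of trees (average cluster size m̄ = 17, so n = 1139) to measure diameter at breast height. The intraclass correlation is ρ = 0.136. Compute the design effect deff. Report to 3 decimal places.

3.176

deff = 1 + (17 − 1)·0.136 = 1 + 2.176 = 3.176.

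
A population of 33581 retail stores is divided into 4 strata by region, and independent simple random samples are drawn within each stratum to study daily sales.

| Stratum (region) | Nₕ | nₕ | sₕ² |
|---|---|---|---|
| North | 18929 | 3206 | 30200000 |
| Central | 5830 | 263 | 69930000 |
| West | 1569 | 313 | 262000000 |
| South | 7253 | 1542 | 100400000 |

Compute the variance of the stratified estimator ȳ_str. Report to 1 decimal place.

13993.1

Var(ȳ_str) = Σₕ Wₕ²(1 − fₕ)sₕ²/nₕ with Wₕ = Nₕ/N, N = 33581.
North: Wₕ = 0.56368184; term = 0.56368184²·(1 − 0.16936975)·30200000/3206 = 2486.1038.
Central: Wₕ = 0.17361008; term = 0.17361008²·(1 − 0.04511149)·69930000/263 = 7652.6228.
West: Wₕ = 0.04672285; term = 0.04672285²·(1 − 0.19949012)·262000000/313 = 1462.791.
South: Wₕ = 0.21598523; term = 0.21598523²·(1 − 0.21260168)·100400000/1542 = 2391.6186.
Sum = 13993.136.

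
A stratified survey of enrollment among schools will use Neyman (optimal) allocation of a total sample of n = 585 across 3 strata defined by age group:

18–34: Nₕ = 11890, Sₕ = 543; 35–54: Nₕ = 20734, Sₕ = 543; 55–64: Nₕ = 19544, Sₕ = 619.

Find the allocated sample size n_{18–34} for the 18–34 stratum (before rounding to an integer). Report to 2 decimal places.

Neyman allocation: nₕ = n·NₕSₕ / Σⱼ NⱼSⱼ.
Σ NⱼSⱼ = 11890·543 + 20734·543 + 19544·619 = 2.9812568 × 10^7.
n_{18–34} = 585·11890·543 / (2.9812568 × 10^7) = 126.69.

126.69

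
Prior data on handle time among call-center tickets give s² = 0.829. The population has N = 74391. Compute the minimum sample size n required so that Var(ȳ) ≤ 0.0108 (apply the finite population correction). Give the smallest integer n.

Without fpc, n₀ = s²/D = 0.829/0.0108 = 76.7593.
With fpc, (1 − n/N)·s²/n ≤ D requires n ≥ n₀/(1 + n₀/N) = 76.7593/(1 + 76.7593/74391) = 76.6802.
Rounding up, n = 77.

77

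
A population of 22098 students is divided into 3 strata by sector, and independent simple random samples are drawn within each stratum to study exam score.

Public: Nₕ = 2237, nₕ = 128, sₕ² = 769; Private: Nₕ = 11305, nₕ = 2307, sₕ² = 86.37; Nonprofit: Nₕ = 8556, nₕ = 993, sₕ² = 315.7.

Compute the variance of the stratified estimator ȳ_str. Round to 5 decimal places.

0.10797

Var(ȳ_str) = Σₕ Wₕ²(1 − fₕ)sₕ²/nₕ with Wₕ = Nₕ/N, N = 22098.
Public: Wₕ = 0.10123088; term = 0.10123088²·(1 − 0.05721949)·769/128 = 0.05804342.
Private: Wₕ = 0.51158476; term = 0.51158476²·(1 − 0.20406900)·86.37/2307 = 0.0077987669.
Nonprofit: Wₕ = 0.38718436; term = 0.38718436²·(1 − 0.11605891)·315.7/993 = 0.042129303.
Sum = 0.10797149.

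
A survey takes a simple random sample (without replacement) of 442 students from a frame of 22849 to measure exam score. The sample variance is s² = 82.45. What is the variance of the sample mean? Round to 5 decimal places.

Under SRS without replacement, Var(ȳ) = (1 − f)·s²/n with f = n/N = 442/22849 = 0.01934439.
Var(ȳ) = (1 − 0.01934439)·82.45/442 = 0.98065561·0.18653846 = 0.18292999.

0.18293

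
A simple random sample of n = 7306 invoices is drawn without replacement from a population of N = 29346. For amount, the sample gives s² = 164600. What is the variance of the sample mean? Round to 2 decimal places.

Under SRS without replacement, Var(ȳ) = (1 − f)·s²/n with f = n/N = 7306/29346 = 0.24896068.
Var(ȳ) = (1 − 0.24896068)·164600/7306 = 0.75103932·22.529428 = 16.920486.

16.92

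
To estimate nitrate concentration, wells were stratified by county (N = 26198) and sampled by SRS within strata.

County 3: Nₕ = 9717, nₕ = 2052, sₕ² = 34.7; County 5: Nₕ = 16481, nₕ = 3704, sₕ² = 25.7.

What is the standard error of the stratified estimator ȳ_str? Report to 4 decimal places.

0.0630

Var(ȳ_str) = Σₕ Wₕ²(1 − fₕ)sₕ²/nₕ with Wₕ = Nₕ/N, N = 26198.
County 3: Wₕ = 0.37090618; term = 0.37090618²·(1 − 0.21117629)·34.7/2052 = 0.001835102.
County 5: Wₕ = 0.62909382; term = 0.62909382²·(1 − 0.22474364)·25.7/3704 = 0.002128817.
Sum = 0.003963919.
SE = √(0.003963919) = 0.0630.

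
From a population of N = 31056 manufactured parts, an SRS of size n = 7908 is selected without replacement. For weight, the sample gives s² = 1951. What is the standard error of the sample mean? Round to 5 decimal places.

Under SRS without replacement, Var(ȳ) = (1 − f)·s²/n with f = n/N = 7908/31056 = 0.25463679.
Var(ȳ) = (1 − 0.25463679)·1951/7908 = 0.74536321·0.24671219 = 0.18389019.
SE(ȳ) = √(0.18389019) = 0.42882.

0.42882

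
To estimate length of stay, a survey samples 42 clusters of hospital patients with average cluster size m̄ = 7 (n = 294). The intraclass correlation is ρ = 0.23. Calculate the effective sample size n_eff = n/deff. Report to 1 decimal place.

deff = 1 + (7 − 1)·0.23 = 1 + 1.38 = 2.38.
n_eff = 294 / 2.38 = 123.5.

123.5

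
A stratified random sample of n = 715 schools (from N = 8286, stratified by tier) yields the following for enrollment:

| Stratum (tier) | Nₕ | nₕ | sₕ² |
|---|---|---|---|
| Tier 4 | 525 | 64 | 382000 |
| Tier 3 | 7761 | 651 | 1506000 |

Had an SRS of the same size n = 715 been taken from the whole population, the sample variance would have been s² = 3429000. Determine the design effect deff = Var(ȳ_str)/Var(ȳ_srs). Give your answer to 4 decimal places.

Var(ȳ_str) = Σ Wₕ²(1−fₕ)sₕ²/nₕ with Wₕ = Nₕ/8286:
  Tier 4: (525/8286)²·(1−64/525)·382000/64 = 21.040389
  Tier 3: (7761/8286)²·(1−651/7761)·1506000/651 = 1859.2655
  → Var(ȳ_str) = 1880.3059.
Var(ȳ_srs) = (1 − 715/8286)·3429000/715 = 4381.9736.
deff = 1880.3059 / 4381.9736 = 0.4291.

0.4291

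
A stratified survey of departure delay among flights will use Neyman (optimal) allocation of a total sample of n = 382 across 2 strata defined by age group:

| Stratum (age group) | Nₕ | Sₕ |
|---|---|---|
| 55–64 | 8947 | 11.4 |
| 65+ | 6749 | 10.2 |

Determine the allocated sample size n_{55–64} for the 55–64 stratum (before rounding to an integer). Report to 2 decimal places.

228.07

Neyman allocation: nₕ = n·NₕSₕ / Σⱼ NⱼSⱼ.
Σ NⱼSⱼ = 8947·11.4 + 6749·10.2 = 170835.6.
n_{55–64} = 382·8947·11.4 / 170835.6 = 228.07.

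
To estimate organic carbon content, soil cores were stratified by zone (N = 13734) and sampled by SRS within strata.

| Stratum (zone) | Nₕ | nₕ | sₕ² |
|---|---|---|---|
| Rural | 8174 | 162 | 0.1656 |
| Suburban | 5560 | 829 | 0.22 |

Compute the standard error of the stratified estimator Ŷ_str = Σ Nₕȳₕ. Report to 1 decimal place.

Var(Ŷ_str) = Σₕ Nₕ²(1 − fₕ)sₕ²/nₕ.
Rural: 8174²·(1 − 162/8174)·0.1656/162 = 66945.423.
Suburban: 5560²·(1 − 829/5560)·0.22/829 = 6980.6504.
Sum = 73926.073.
SE = √(73926.073) = 271.9.

271.9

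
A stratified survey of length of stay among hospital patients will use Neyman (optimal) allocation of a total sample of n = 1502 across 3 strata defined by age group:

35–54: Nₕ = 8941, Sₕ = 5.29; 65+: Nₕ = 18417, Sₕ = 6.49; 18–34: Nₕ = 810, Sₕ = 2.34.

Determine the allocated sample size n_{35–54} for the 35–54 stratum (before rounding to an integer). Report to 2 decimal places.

421.06

Neyman allocation: nₕ = n·NₕSₕ / Σⱼ NⱼSⱼ.
Σ NⱼSⱼ = 8941·5.29 + 18417·6.49 + 810·2.34 = 168719.62.
n_{35–54} = 1502·8941·5.29 / 168719.62 = 421.06.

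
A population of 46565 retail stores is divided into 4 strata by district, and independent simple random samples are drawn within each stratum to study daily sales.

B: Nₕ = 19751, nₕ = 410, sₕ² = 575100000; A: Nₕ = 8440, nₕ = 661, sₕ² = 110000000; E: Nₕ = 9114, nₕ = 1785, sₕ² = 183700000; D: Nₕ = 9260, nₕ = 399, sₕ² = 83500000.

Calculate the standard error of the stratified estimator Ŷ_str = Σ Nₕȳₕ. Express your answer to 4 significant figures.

Var(Ŷ_str) = Σₕ Nₕ²(1 − fₕ)sₕ²/nₕ.
B: 19751²·(1 − 410/19751)·575100000/410 = 5.3583062 × 10^14.
A: 8440²·(1 − 661/8440)·110000000/661 = 1.0925906 × 10^13.
E: 9114²·(1 − 1785/9114)·183700000/1785 = 6.8742399 × 10^12.
D: 9260²·(1 − 399/9260)·83500000/399 = 1.7171463 × 10^13.
Sum = 5.7080223 × 10^14.
SE = √(5.7080223 × 10^14) = 2.389 × 10^7.

2.389 × 10^7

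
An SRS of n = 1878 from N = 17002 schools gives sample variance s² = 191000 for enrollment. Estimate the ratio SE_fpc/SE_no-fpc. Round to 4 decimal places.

f = n/N = 1878/17002 = 0.11045759.
SE_no-fpc = √(s²/n) = 10.084837; SE_fpc = √((1−f)s²/n) = 9.5115702.
Ratio = √(1−f) = 0.94315556.

0.9432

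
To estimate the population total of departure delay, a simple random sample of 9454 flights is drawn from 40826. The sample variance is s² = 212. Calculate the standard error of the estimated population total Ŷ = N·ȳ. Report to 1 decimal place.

Var(Ŷ) = N²·Var(ȳ) = N²·(1 − n/N)·s²/n.
f = 9454/40826 = 0.23156812; Var(ȳ) = 0.76843188·212/9454 = 0.017231601.
Var(Ŷ) = 40826² · 0.017231601 = 2.8720983 × 10^7.
SE(Ŷ) = √(2.8720983 × 10^7) = 5359.2.

5359.2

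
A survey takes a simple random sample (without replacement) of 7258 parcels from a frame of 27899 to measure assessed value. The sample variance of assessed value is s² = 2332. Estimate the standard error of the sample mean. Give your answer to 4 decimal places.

Under SRS without replacement, Var(ȳ) = (1 − f)·s²/n with f = n/N = 7258/27899 = 0.26015269.
Var(ȳ) = (1 − 0.26015269)·2332/7258 = 0.73984731·0.32130063 = 0.23771341.
SE(ȳ) = √(0.23771341) = 0.4876.

0.4876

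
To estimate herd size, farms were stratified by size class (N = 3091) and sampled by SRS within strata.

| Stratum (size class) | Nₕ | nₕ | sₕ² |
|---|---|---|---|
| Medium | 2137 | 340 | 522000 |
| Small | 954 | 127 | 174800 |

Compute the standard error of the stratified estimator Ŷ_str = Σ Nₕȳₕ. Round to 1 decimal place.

Var(Ŷ_str) = Σₕ Nₕ²(1 − fₕ)sₕ²/nₕ.
Medium: 2137²·(1 − 340/2137)·522000/340 = 5.8958196 × 10^9.
Small: 954²·(1 − 127/954)·174800/127 = 1.0859044 × 10^9.
Sum = 6.981724 × 10^9.
SE = √(6.981724 × 10^9) = 83556.7.

83556.7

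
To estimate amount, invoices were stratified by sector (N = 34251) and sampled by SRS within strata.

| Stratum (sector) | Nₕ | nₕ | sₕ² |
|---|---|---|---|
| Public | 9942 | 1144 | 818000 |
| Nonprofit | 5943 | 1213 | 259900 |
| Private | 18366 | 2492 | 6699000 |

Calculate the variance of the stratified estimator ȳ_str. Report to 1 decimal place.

Var(ȳ_str) = Σₕ Wₕ²(1 − fₕ)sₕ²/nₕ with Wₕ = Nₕ/N, N = 34251.
Public: Wₕ = 0.29026890; term = 0.29026890²·(1 − 0.11506739)·818000/1144 = 53.313658.
Nonprofit: Wₕ = 0.17351318; term = 0.17351318²·(1 − 0.20410567)·259900/1213 = 5.1341179.
Private: Wₕ = 0.53621792; term = 0.53621792²·(1 − 0.13568551)·6699000/2492 = 668.06141.
Sum = 726.50919.

726.5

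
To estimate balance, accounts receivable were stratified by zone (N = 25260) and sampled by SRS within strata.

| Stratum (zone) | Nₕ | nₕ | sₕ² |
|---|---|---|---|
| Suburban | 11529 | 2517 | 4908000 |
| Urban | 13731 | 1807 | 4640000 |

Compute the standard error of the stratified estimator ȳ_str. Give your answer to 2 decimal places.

Var(ȳ_str) = Σₕ Wₕ²(1 − fₕ)sₕ²/nₕ with Wₕ = Nₕ/N, N = 25260.
Suburban: Wₕ = 0.45641330; term = 0.45641330²·(1 − 0.21831902)·4908000/2517 = 317.51736.
Urban: Wₕ = 0.54358670; term = 0.54358670²·(1 − 0.13160003)·4640000/1807 = 658.89661.
Sum = 976.41397.
SE = √(976.41397) = 31.25.

31.25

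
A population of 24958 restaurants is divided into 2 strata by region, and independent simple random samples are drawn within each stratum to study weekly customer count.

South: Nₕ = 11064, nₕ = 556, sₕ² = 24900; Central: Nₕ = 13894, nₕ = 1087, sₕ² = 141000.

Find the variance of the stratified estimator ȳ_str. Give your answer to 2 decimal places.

Var(ȳ_str) = Σₕ Wₕ²(1 − fₕ)sₕ²/nₕ with Wₕ = Nₕ/N, N = 24958.
South: Wₕ = 0.44330475; term = 0.44330475²·(1 − 0.05025307)·24900/556 = 8.3586709.
Central: Wₕ = 0.55669525; term = 0.55669525²·(1 − 0.07823521)·141000/1087 = 37.05482.
Sum = 45.413491.

45.41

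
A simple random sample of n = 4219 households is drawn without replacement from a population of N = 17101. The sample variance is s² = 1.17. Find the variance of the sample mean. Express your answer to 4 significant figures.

Under SRS without replacement, Var(ȳ) = (1 − f)·s²/n with f = n/N = 4219/17101 = 0.24671072.
Var(ȳ) = (1 − 0.24671072)·1.17/4219 = 0.75328928·2.773169 × 10^-4 = 2.0889985 × 10^-4.

2.089 × 10^-4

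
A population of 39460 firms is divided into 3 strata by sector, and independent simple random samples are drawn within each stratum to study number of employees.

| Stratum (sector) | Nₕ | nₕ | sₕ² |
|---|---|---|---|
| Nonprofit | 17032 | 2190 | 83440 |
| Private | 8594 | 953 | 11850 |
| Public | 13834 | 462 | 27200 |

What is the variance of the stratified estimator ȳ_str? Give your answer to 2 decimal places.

Var(ȳ_str) = Σₕ Wₕ²(1 − fₕ)sₕ²/nₕ with Wₕ = Nₕ/N, N = 39460.
Nonprofit: Wₕ = 0.43162696; term = 0.43162696²·(1 − 0.12858149)·83440/2190 = 6.1854898.
Private: Wₕ = 0.21779017; term = 0.21779017²·(1 − 0.11089132)·11850/953 = 0.52439294.
Public: Wₕ = 0.35058287; term = 0.35058287²·(1 − 0.03339598)·27200/462 = 6.9945037.
Sum = 13.704386.

13.70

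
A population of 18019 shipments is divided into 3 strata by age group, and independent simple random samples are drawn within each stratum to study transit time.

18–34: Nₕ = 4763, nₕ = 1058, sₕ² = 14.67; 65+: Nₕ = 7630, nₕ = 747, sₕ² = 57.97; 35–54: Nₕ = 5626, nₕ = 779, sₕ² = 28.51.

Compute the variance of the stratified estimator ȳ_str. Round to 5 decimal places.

Var(ȳ_str) = Σₕ Wₕ²(1 − fₕ)sₕ²/nₕ with Wₕ = Nₕ/N, N = 18019.
18–34: Wₕ = 0.26433209; term = 0.26433209²·(1 − 0.22212891)·14.67/1058 = 7.5361905 × 10^-4.
65+: Wₕ = 0.42344192; term = 0.42344192²·(1 − 0.09790301)·57.97/747 = 0.012552309.
35–54: Wₕ = 0.31222598; term = 0.31222598²·(1 − 0.13846427)·28.51/779 = 0.0030737684.
Sum = 0.016379696.

0.01638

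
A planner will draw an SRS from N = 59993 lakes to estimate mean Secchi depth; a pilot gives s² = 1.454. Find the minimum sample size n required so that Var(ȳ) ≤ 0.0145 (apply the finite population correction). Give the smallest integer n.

Without fpc, n₀ = s²/D = 1.454/0.0145 = 100.2759.
With fpc, (1 − n/N)·s²/n ≤ D requires n ≥ n₀/(1 + n₀/N) = 100.2759/(1 + 100.2759/59993) = 100.1086.
Rounding up, n = 101.

101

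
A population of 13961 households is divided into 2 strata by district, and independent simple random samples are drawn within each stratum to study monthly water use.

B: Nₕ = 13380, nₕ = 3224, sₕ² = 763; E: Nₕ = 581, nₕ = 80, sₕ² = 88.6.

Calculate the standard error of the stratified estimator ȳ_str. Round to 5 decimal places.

Var(ȳ_str) = Σₕ Wₕ²(1 − fₕ)sₕ²/nₕ with Wₕ = Nₕ/N, N = 13961.
B: Wₕ = 0.95838407; term = 0.95838407²·(1 − 0.24095665)·763/3224 = 0.1649967.
E: Wₕ = 0.04161593; term = 0.04161593²·(1 − 0.13769363)·88.6/80 = 0.0016539582.
Sum = 0.16665066.
SE = √(0.16665066) = 0.40823.

0.40823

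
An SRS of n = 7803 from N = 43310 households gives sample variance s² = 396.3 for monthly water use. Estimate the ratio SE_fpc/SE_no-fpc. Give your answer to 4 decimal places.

f = n/N = 7803/43310 = 0.18016624.
SE_no-fpc = √(s²/n) = 0.22536228; SE_fpc = √((1−f)s²/n) = 0.20405354.
Ratio = √(1−f) = 0.90544672.

0.9054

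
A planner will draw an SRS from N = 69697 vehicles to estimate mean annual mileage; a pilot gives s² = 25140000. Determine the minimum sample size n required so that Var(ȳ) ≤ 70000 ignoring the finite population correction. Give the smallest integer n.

Without fpc, n₀ = s²/D = 25140000/70000 = 359.1429.
Rounding up, n = 360.

360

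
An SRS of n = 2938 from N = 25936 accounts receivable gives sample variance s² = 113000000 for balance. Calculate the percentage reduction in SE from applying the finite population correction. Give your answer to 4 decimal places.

f = n/N = 2938/25936 = 0.11327884.
SE_no-fpc = √(s²/n) = 196.11614; SE_fpc = √((1−f)s²/n) = 184.67447.
Ratio = √(1−f) = 0.94165873. Reduction = 100·(1 − 0.94165873) = 5.8341%.

5.8341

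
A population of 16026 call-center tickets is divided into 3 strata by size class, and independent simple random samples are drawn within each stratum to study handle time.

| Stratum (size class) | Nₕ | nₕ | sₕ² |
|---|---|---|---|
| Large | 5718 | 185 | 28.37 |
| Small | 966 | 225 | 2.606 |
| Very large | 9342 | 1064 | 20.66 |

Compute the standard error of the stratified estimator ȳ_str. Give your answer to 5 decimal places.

0.15738

Var(ȳ_str) = Σₕ Wₕ²(1 − fₕ)sₕ²/nₕ with Wₕ = Nₕ/N, N = 16026.
Large: Wₕ = 0.35679521; term = 0.35679521²·(1 − 0.03235397)·28.37/185 = 0.018890443.
Small: Wₕ = 0.06027705; term = 0.06027705²·(1 − 0.23291925)·2.606/225 = 3.2280255 × 10^-5.
Very large: Wₕ = 0.58292774; term = 0.58292774²·(1 − 0.11389424)·20.66/1064 = 0.0058466042.
Sum = 0.024769327.
SE = √(0.024769327) = 0.15738.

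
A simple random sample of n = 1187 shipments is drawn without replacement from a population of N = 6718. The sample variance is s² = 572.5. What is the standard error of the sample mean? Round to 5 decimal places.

0.63015

Under SRS without replacement, Var(ȳ) = (1 − f)·s²/n with f = n/N = 1187/6718 = 0.17668949.
Var(ȳ) = (1 − 0.17668949)·572.5/1187 = 0.82331051·0.48230834 = 0.39708953.
SE(ȳ) = √(0.39708953) = 0.63015.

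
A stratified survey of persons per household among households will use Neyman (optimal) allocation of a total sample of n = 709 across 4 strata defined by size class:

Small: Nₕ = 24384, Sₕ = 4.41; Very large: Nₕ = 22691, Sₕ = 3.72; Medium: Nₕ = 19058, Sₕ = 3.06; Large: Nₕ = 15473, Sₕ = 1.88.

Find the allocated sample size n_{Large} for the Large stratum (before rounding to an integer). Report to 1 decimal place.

73.8

Neyman allocation: nₕ = n·NₕSₕ / Σⱼ NⱼSⱼ.
Σ NⱼSⱼ = 24384·4.41 + 22691·3.72 + 19058·3.06 + 15473·1.88 = 279350.68.
n_{Large} = 709·15473·1.88 / 279350.68 = 73.8.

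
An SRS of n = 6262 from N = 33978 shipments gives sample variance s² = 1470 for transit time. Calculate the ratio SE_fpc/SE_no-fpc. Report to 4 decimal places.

0.9032

f = n/N = 6262/33978 = 0.18429572.
SE_no-fpc = √(s²/n) = 0.48450932; SE_fpc = √((1−f)s²/n) = 0.43759113.
Ratio = √(1−f) = 0.90316348.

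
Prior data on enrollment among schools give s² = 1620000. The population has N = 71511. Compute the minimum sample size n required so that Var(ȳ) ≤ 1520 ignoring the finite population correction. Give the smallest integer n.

1066

Without fpc, n₀ = s²/D = 1620000/1520 = 1065.7895.
Rounding up, n = 1066.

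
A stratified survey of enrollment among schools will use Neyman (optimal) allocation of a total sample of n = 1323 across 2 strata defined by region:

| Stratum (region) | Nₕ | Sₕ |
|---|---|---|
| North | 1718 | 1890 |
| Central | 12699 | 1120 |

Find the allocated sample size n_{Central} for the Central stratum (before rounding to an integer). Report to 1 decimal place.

Neyman allocation: nₕ = n·NₕSₕ / Σⱼ NⱼSⱼ.
Σ NⱼSⱼ = 1718·1890 + 12699·1120 = 1.74699 × 10^7.
n_{Central} = 1323·12699·1120 / (1.74699 × 10^7) = 1077.1.

1077.1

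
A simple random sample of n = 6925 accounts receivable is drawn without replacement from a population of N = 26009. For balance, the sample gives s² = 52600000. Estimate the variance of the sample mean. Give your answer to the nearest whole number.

Under SRS without replacement, Var(ȳ) = (1 − f)·s²/n with f = n/N = 6925/26009 = 0.26625399.
Var(ȳ) = (1 − 0.26625399)·52600000/6925 = 0.73374601·7595.6679 = 5573.291.

5573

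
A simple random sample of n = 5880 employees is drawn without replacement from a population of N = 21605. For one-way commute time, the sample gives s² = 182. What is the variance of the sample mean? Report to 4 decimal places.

Under SRS without replacement, Var(ȳ) = (1 − f)·s²/n with f = n/N = 5880/21605 = 0.27215922.
Var(ȳ) = (1 − 0.27215922)·182/5880 = 0.72784078·0.030952381 = 0.022528405.

0.0225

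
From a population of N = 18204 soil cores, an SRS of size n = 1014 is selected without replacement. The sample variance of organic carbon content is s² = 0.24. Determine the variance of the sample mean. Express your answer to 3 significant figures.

2.24 × 10^-4

Under SRS without replacement, Var(ȳ) = (1 − f)·s²/n with f = n/N = 1014/18204 = 0.05570204.
Var(ȳ) = (1 − 0.05570204)·0.24/1014 = 0.94429796·2.3668639 × 10^-4 = 2.2350247 × 10^-4.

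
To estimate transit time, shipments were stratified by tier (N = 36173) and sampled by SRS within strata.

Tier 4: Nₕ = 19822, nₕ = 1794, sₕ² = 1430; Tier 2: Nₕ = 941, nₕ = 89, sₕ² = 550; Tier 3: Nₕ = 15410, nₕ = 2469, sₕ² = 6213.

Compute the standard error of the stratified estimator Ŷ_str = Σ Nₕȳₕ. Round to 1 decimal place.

28135.8

Var(Ŷ_str) = Σₕ Nₕ²(1 − fₕ)sₕ²/nₕ.
Tier 4: 19822²·(1 − 1794/19822)·1430/1794 = 2.8484501 × 10^8.
Tier 2: 941²·(1 − 89/941)·550/89 = 4.9545236 × 10^6.
Tier 3: 15410²·(1 − 2469/15410)·6213/2469 = 5.018232 × 10^8.
Sum = 7.9162273 × 10^8.
SE = √(7.9162273 × 10^8) = 28135.8.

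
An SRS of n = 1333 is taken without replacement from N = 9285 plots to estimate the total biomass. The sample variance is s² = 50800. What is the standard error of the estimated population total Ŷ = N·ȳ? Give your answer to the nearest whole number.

53045

Var(Ŷ) = N²·Var(ȳ) = N²·(1 − n/N)·s²/n.
f = 1333/9285 = 0.14356489; Var(ȳ) = 0.85643511·50800/1333 = 32.638337.
Var(Ŷ) = 9285² · 32.638337 = 2.813791 × 10^9.
SE(Ŷ) = √(2.813791 × 10^9) = 53045.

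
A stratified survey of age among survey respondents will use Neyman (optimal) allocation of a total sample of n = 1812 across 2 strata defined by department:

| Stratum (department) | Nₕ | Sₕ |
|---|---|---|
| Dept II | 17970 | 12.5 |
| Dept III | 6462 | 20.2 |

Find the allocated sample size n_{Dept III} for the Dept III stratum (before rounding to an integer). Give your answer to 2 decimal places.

665.97

Neyman allocation: nₕ = n·NₕSₕ / Σⱼ NⱼSⱼ.
Σ NⱼSⱼ = 17970·12.5 + 6462·20.2 = 355157.4.
n_{Dept III} = 1812·6462·20.2 / 355157.4 = 665.97.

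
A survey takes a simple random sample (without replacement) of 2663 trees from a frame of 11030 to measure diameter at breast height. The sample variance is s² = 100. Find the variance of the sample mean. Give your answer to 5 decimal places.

Under SRS without replacement, Var(ȳ) = (1 − f)·s²/n with f = n/N = 2663/11030 = 0.24143246.
Var(ȳ) = (1 − 0.24143246)·100/2663 = 0.75856754·0.037551633 = 0.02848545.

0.02849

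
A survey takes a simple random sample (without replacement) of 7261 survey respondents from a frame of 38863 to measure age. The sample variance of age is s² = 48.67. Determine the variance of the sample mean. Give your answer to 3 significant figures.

0.00545

Under SRS without replacement, Var(ȳ) = (1 − f)·s²/n with f = n/N = 7261/38863 = 0.18683581.
Var(ȳ) = (1 − 0.18683581)·48.67/7261 = 0.81316419·0.0067029335 = 0.0054505855.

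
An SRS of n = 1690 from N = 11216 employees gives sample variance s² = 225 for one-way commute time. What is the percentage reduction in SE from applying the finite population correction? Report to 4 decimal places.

f = n/N = 1690/11216 = 0.15067760.
SE_no-fpc = √(s²/n) = 0.36487819; SE_fpc = √((1−f)s²/n) = 0.33626696.
Ratio = √(1−f) = 0.92158689. Reduction = 100·(1 − 0.92158689) = 7.8413%.

7.8413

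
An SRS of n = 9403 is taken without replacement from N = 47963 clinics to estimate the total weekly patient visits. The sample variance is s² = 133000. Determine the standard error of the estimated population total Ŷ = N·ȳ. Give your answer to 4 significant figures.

161700

Var(Ŷ) = N²·Var(ȳ) = N²·(1 − n/N)·s²/n.
f = 9403/47963 = 0.19604695; Var(ȳ) = 0.80395305·133000/9403 = 11.371451.
Var(Ŷ) = 47963² · 11.371451 = 2.6159447 × 10^10.
SE(Ŷ) = √(2.6159447 × 10^10) = 161700.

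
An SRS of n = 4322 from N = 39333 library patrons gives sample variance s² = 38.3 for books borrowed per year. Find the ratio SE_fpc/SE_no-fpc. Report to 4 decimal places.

0.9435

f = n/N = 4322/39333 = 0.10988229.
SE_no-fpc = √(s²/n) = 0.094136274; SE_fpc = √((1−f)s²/n) = 0.088813856.
Ratio = √(1−f) = 0.94346050.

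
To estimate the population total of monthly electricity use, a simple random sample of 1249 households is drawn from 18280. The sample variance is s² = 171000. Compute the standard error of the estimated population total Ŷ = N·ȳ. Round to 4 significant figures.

206500

Var(Ŷ) = N²·Var(ȳ) = N²·(1 − n/N)·s²/n.
f = 1249/18280 = 0.06832604; Var(ȳ) = 0.93167396·171000/1249 = 127.55504.
Var(Ŷ) = 18280² · 127.55504 = 4.2623588 × 10^10.
SE(Ŷ) = √(4.2623588 × 10^10) = 206500.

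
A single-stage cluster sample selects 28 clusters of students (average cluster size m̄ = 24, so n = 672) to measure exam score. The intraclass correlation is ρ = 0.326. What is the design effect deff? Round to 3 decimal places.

deff = 1 + (24 − 1)·0.326 = 1 + 7.498 = 8.498.

8.498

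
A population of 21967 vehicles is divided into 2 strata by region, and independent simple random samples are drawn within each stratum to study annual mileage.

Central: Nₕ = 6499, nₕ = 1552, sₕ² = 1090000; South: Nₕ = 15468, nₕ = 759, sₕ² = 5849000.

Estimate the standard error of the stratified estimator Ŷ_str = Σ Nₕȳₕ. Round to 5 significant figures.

1.3326 × 10^6

Var(Ŷ_str) = Σₕ Nₕ²(1 − fₕ)sₕ²/nₕ.
Central: 6499²·(1 − 1552/6499)·1090000/1552 = 2.2579963 × 10^10.
South: 15468²·(1 − 759/15468)·5849000/759 = 1.7533037 × 10^12.
Sum = 1.7758837 × 10^12.
SE = √(1.7758837 × 10^12) = 1.3326 × 10^6.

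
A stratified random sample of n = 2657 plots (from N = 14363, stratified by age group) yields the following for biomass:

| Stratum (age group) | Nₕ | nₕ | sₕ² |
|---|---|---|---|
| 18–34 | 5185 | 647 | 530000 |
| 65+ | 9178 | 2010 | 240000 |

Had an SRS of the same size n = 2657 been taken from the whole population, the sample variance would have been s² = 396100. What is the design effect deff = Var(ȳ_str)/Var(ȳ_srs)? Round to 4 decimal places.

1.0824

Var(ȳ_str) = Σ Wₕ²(1−fₕ)sₕ²/nₕ with Wₕ = Nₕ/14363:
  18–34: (5185/14363)²·(1−647/5185)·530000/647 = 93.431758
  65+: (9178/14363)²·(1−2010/9178)·240000/2010 = 38.077718
  → Var(ȳ_str) = 131.50948.
Var(ȳ_srs) = (1 − 2657/14363)·396100/2657 = 121.5001.
deff = 131.50948 / 121.5001 = 1.0824.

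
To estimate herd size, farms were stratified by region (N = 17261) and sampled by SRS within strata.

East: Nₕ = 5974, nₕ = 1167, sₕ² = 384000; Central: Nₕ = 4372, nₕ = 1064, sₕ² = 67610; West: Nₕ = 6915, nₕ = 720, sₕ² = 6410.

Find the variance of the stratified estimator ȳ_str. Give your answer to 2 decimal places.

Var(ȳ_str) = Σₕ Wₕ²(1 − fₕ)sₕ²/nₕ with Wₕ = Nₕ/N, N = 17261.
East: Wₕ = 0.34609814; term = 0.34609814²·(1 − 0.19534650)·384000/1167 = 31.715225.
Central: Wₕ = 0.25328776; term = 0.25328776²·(1 − 0.24336688)·67610/1064 = 3.0844878.
West: Wₕ = 0.40061410; term = 0.40061410²·(1 − 0.10412148)·6410/720 = 1.2800506.
Sum = 36.079763.

36.08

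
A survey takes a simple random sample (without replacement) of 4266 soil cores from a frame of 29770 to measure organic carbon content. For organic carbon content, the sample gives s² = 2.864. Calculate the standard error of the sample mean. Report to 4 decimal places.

0.0240

Under SRS without replacement, Var(ȳ) = (1 − f)·s²/n with f = n/N = 4266/29770 = 0.14329862.
Var(ȳ) = (1 − 0.14329862)·2.864/4266 = 0.85670138·6.713549 × 10^-4 = 5.7515067 × 10^-4.
SE(ȳ) = √(5.7515067 × 10^-4) = 0.0240.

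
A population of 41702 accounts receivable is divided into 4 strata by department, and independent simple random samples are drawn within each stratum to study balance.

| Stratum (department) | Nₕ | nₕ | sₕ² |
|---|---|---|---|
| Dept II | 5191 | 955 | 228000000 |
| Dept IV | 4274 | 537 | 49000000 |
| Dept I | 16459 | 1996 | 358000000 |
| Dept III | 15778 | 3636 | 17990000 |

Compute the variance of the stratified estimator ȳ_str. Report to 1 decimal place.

Var(ȳ_str) = Σₕ Wₕ²(1 − fₕ)sₕ²/nₕ with Wₕ = Nₕ/N, N = 41702.
Dept II: Wₕ = 0.12447844; term = 0.12447844²·(1 − 0.18397226)·228000000/955 = 3018.7329.
Dept IV: Wₕ = 0.10248909; term = 0.10248909²·(1 − 0.12564343)·49000000/537 = 838.04172.
Dept I: Wₕ = 0.39468131; term = 0.39468131²·(1 − 0.12127104)·358000000/1996 = 24551.077.
Dept III: Wₕ = 0.37835116; term = 0.37835116²·(1 − 0.23044746)·17990000/3636 = 545.04919.
Sum = 28952.901.

28952.9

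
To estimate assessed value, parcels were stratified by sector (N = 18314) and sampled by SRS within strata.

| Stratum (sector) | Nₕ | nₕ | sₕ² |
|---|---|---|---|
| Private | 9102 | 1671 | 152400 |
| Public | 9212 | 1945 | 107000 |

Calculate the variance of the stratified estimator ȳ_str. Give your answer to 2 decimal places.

29.37

Var(ȳ_str) = Σₕ Wₕ²(1 − fₕ)sₕ²/nₕ with Wₕ = Nₕ/N, N = 18314.
Private: Wₕ = 0.49699683; term = 0.49699683²·(1 − 0.18358603)·152400/1671 = 18.391883.
Public: Wₕ = 0.50300317; term = 0.50300317²·(1 − 0.21113765)·107000/1945 = 10.980114.
Sum = 29.371997.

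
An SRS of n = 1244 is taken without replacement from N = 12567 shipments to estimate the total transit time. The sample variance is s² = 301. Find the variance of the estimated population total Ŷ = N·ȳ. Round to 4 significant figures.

Var(Ŷ) = N²·Var(ȳ) = N²·(1 − n/N)·s²/n.
f = 1244/12567 = 0.09898942; Var(ȳ) = 0.90101058·301/1244 = 0.2180098.
Var(Ŷ) = 12567² · 0.2180098 = 3.4430176 × 10^7.

3.443 × 10^7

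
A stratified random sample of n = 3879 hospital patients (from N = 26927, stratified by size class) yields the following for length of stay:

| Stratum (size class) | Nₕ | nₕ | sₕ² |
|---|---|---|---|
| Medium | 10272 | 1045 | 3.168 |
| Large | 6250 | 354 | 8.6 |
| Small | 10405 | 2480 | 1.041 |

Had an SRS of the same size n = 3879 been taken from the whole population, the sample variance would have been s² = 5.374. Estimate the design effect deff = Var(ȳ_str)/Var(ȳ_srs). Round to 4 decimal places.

Var(ȳ_str) = Σ Wₕ²(1−fₕ)sₕ²/nₕ with Wₕ = Nₕ/26927:
  Medium: (10272/26927)²·(1−1045/10272)·3.168/1045 = 3.9628577 × 10^-4
  Large: (6250/26927)²·(1−354/6250)·8.6/354 = 0.0012346866
  Small: (10405/26927)²·(1−2480/10405)·1.041/2480 = 4.7738027 × 10^-5
  → Var(ȳ_str) = 0.0016787104.
Var(ȳ_srs) = (1 − 3879/26927)·5.374/3879 = 0.001185832.
deff = 0.0016787104 / 0.001185832 = 1.4156.

1.4156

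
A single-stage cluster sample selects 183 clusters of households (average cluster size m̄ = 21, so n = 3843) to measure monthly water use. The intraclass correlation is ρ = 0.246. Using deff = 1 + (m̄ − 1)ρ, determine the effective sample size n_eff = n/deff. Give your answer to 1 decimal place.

deff = 1 + (21 − 1)·0.246 = 1 + 4.92 = 5.92.
n_eff = 3843 / 5.92 = 649.2.

649.2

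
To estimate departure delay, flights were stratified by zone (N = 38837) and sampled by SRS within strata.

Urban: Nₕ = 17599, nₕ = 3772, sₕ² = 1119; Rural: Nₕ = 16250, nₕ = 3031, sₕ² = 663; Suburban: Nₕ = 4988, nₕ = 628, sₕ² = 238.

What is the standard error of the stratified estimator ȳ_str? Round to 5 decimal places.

0.29065

Var(ȳ_str) = Σₕ Wₕ²(1 − fₕ)sₕ²/nₕ with Wₕ = Nₕ/N, N = 38837.
Urban: Wₕ = 0.45315035; term = 0.45315035²·(1 − 0.21433036)·1119/3772 = 0.047861136.
Rural: Wₕ = 0.41841543; term = 0.41841543²·(1 − 0.18652308)·663/3031 = 0.031152163.
Suburban: Wₕ = 0.12843423; term = 0.12843423²·(1 − 0.12590217)·238/628 = 0.0054643549.
Sum = 0.084477654.
SE = √(0.084477654) = 0.29065.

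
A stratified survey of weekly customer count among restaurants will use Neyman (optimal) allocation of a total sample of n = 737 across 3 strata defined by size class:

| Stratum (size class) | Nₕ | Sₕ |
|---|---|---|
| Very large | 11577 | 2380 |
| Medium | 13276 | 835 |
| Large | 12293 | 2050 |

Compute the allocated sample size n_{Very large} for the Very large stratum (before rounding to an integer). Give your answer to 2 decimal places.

318.09

Neyman allocation: nₕ = n·NₕSₕ / Σⱼ NⱼSⱼ.
Σ NⱼSⱼ = 11577·2380 + 13276·835 + 12293·2050 = 6.383937 × 10^7.
n_{Very large} = 737·11577·2380 / (6.383937 × 10^7) = 318.09.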